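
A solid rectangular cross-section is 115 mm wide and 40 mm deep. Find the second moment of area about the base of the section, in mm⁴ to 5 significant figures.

I_base ≈ 2.4533 × 10⁶ mm⁴

The section: 115 × 40, A = 4 600 mm², y = 20 mm, Ī = 613333.3 mm⁴.
Transfer it to the bottom edge using Ī + A·d² with d = y − 0:
  the section: d = 20 mm → contributes +2 453 333 mm⁴
Total I = 2 453 333 mm⁴.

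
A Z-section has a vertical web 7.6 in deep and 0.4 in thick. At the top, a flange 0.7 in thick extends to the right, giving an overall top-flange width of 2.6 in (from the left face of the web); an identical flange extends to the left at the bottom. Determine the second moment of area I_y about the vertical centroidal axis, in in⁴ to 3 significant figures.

Treat the section as a set of non-overlapping primitives; coordinates are from the bounding-box lower-left.
Web: 0.4 × 7.6, A = 3.04 in², x = 2.4 in, Ī = 0.040533 in⁴.
Top flange (beyond web): 2.2 × 0.7, A = 1.54 in², x = 3.7 in, Ī = 0.62113 in⁴.
Bottom flange (beyond web): 2.2 × 0.7, A = 1.54 in², x = 1.1 in, Ī = 0.62113 in⁴.
Centroid: x̄ = ΣA·x / ΣA = 2.4 in.
Transfer each piece to the vertical centroidal axis using Ī + A·d² with d = x − 2.4:
  web: d = 0 in → contributes +0.040533 in⁴
  top flange (beyond web): d = 1.3 in → contributes +3.2237 in⁴
  bottom flange (beyond web): d = -1.3 in → contributes +3.2237 in⁴
Total I = 6.488 in⁴.

I_y ≈ 6.49 in⁴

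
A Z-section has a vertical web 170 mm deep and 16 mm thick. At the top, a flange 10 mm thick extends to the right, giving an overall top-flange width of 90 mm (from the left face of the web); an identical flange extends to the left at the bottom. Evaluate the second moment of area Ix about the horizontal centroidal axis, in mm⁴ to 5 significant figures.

Ix ≈ 1.6035 × 10⁷ mm⁴

Treat the section as a set of non-overlapping primitives; coordinates are from the bounding-box lower-left.
Web: 16 × 170, A = 2 720 mm², y = 85 mm, Ī = 6 550 667 mm⁴.
Top flange (beyond web): 74 × 10, A = 740 mm², y = 165 mm, Ī = 6166.667 mm⁴.
Bottom flange (beyond web): 74 × 10, A = 740 mm², y = 5 mm, Ī = 6166.667 mm⁴.
Centroid: ȳ = ΣA·y / ΣA = 85 mm.
Transfer each piece to the horizontal centroidal axis using Ī + A·d² with d = y − 85:
  web: d = 0 mm → contributes +6 550 667 mm⁴
  top flange (beyond web): d = 80 mm → contributes +4 742 167 mm⁴
  bottom flange (beyond web): d = -80 mm → contributes +4 742 167 mm⁴
Total I = 16 035 000 mm⁴.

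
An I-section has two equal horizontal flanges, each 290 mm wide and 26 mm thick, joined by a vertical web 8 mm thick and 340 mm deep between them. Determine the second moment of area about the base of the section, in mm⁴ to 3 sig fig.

I_base ≈ 1.22 × 10⁹ mm⁴

Split into non-overlapping primitives; take the origin at the lower-left of the bounding box.
Bottom flange: 290 × 26, A = 7 540 mm², y = 13 mm, Ī = 424 753 mm⁴.
Web: 8 × 340, A = 2 720 mm², y = 196 mm, Ī = 26 202 667 mm⁴.
Top flange: 290 × 26, A = 7 540 mm², y = 379 mm, Ī = 424 753 mm⁴.
Transfer each piece to the base of the section using Ī + A·d² with d = y − 0:
  bottom flange: d = 13 mm → contributes +1 699 013 mm⁴
  web: d = 196 mm → contributes +130 694 187 mm⁴
  top flange: d = 379 mm → contributes +1 083 477 893 mm⁴
Total I = 1 215 871 093 mm⁴.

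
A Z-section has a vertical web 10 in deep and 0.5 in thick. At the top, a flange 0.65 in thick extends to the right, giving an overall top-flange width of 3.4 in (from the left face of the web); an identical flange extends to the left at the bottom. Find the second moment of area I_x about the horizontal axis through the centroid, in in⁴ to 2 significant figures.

I_x ≈ 120 in⁴

Treat the section as a set of non-overlapping primitives; coordinates are from the bounding-box lower-left.
Web: 0.5 × 10, A = 5 in², y = 5 in, Ī = 41.67 in⁴.
Top flange (beyond web): 2.9 × 0.65, A = 1.885 in², y = 9.675 in, Ī = 0.06637 in⁴.
Bottom flange (beyond web): 2.9 × 0.65, A = 1.885 in², y = 0.325 in, Ī = 0.06637 in⁴.
Centroid: ȳ = ΣA·y / ΣA = 5 in.
Transfer each piece to the horizontal axis through the centroid using Ī + A·d² with d = y − 5:
  web: d = 0 in → contributes +41.67 in⁴
  top flange (beyond web): d = 4.675 in → contributes +41.26 in⁴
  bottom flange (beyond web): d = -4.675 in → contributes +41.26 in⁴
Total I = 124.2 in⁴.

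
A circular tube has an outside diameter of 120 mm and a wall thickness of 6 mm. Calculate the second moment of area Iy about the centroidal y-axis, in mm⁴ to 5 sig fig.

Split into non-overlapping primitives; take the origin at the lower-left of the bounding box.
Outer circle: ⌀120, A = 11309.73 mm², x = 60 mm, Ī = 10 178 760 mm⁴.
Bore (subtracted): ⌀108, A = 9160.884 mm², x = 60 mm, Ī = 6 678 285 mm⁴.
By symmetry the centroid is at mid-width, x̄ = 60 mm.
All pieces are centred on the centroidal y-axis, so I = ΣĪ (holes subtracted) = 3 500 476 mm⁴.

Iy ≈ 3.5005 × 10⁶ mm⁴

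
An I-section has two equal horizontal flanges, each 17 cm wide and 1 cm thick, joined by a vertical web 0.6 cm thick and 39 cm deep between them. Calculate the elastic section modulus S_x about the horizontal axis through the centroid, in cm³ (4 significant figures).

Treat the section as a set of non-overlapping primitives; coordinates are from the bounding-box lower-left.
Bottom flange: 17 × 1, A = 17 cm², y = 0.5 cm, Ī = 1.41667 cm⁴.
Web: 0.6 × 39, A = 23.4 cm², y = 20.5 cm, Ī = 2965.95 cm⁴.
Top flange: 17 × 1, A = 17 cm², y = 40.5 cm, Ī = 1.41667 cm⁴.
By symmetry the centroid is at mid-height, ȳ = 20.5 cm.
Transfer each piece to the horizontal axis through the centroid using Ī + A·d² with d = y − 20.5:
  bottom flange: d = -20 cm → contributes +6801.42 cm⁴
  web: d = 0 cm → contributes +2965.95 cm⁴
  top flange: d = 20 cm → contributes +6801.42 cm⁴
Total I = 16568.8 cm⁴.
Extreme fibre distance c = 20.5 cm; S = I/c = 808.233 cm³.

S_x ≈ 808.2 cm³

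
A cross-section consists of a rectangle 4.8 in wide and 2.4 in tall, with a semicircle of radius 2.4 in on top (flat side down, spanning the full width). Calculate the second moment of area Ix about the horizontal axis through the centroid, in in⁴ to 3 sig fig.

Decompose the section into non-overlapping parts with the origin at the bottom-left of its bounding rectangle.
Rectangular body: 4.8 × 2.4, A = 11.52 in², y = 1.2 in, Ī = 5.5296 in⁴.
Semicircular cap: semicircle r = 2.4, A = 9.0478 in², y = 3.4186 in, Ī = 3.6415 in⁴.
Centroid: ȳ = ΣA·y / ΣA = 2.176 in.
Transfer each piece to the horizontal axis through the centroid using Ī + A·d² with d = y − 2.176:
  rectangular body: d = -0.97596 in → contributes +16.502 in⁴
  semicircular cap: d = 1.2426 in → contributes +17.612 in⁴
Total I = 34.115 in⁴.

Ix ≈ 34.1 in⁴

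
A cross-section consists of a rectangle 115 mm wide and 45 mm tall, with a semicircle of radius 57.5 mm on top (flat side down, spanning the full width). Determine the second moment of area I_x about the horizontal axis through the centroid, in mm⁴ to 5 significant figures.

I_x ≈ 7.7756 × 10⁶ mm⁴

Break the section into simple shapes (no overlaps), measuring from the bottom-left corner of the bounding box.
Rectangular body: 115 × 45, A = 5 175 mm², y = 22.5 mm, Ī = 873281.3 mm⁴.
Semicircular cap: semicircle r = 57.5, A = 5193.445 mm², y = 69.40376 mm, Ī = 1 199 785 mm⁴.
Centroid: ȳ = ΣA·y / ΣA = 45.9936 mm.
Transfer each piece to the horizontal axis through the centroid using Ī + A·d² with d = y − 45.9936:
  rectangular body: d = -23.4936 mm → contributes +3 729 618 mm⁴
  semicircular cap: d = 23.41016 mm → contributes +4 045 978 mm⁴
Total I = 7 775 596 mm⁴.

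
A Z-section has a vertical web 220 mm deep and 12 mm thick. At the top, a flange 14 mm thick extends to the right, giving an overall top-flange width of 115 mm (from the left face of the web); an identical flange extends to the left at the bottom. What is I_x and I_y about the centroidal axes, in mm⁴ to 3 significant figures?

I_x ≈ 4.13 × 10⁷ mm⁴, I_y ≈ 1.21 × 10⁷ mm⁴

Break the section into simple shapes (no overlaps), measuring from the bottom-left corner of the bounding box.
Web: 12 × 220, A = 2 640 mm², y = 110 mm, Ī = 10 648 000 mm⁴.
Top flange (beyond web): 103 × 14, A = 1 442 mm², y = 213 mm, Ī = 23 553 mm⁴.
Bottom flange (beyond web): 103 × 14, A = 1 442 mm², y = 7 mm, Ī = 23 553 mm⁴.
Centroid: ȳ = ΣA·y / ΣA = 110 mm.
Transfer each piece to the centroidal x-axis using Ī + A·d² with d = y − 110:
  web: d = 0 mm → contributes +10 648 000 mm⁴
  top flange (beyond web): d = 103 mm → contributes +15 321 731 mm⁴
  bottom flange (beyond web): d = -103 mm → contributes +15 321 731 mm⁴
Total I = 41 291 461 mm⁴.
For the y-axis: x̄ = 109 mm.
Repeating about the centroidal y-axis gives I_y = 12 116 601 mm⁴.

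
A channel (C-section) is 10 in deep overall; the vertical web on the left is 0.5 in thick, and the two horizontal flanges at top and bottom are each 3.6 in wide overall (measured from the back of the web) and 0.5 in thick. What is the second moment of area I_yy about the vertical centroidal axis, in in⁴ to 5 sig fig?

I_yy ≈ 8.7868 in⁴

Treat the section as a set of non-overlapping primitives; coordinates are from the bounding-box lower-left.
Web: 0.5 × 10, A = 5 in², x = 0.25 in, Ī = 0.1041667 in⁴.
Top flange (beyond web): 3.1 × 0.5, A = 1.55 in², x = 2.05 in, Ī = 1.241292 in⁴.
Bottom flange (beyond web): 3.1 × 0.5, A = 1.55 in², x = 2.05 in, Ī = 1.241292 in⁴.
Centroid: x̄ = ΣA·x / ΣA = 0.9388889 in.
Transfer each piece to the vertical centroidal axis using Ī + A·d² with d = x − 0.9388889:
  web: d = -0.6888889 in → contributes +2.477006 in⁴
  top flange (beyond web): d = 1.111111 in → contributes +3.154872 in⁴
  bottom flange (beyond web): d = 1.111111 in → contributes +3.154872 in⁴
Total I = 8.78675 in⁴.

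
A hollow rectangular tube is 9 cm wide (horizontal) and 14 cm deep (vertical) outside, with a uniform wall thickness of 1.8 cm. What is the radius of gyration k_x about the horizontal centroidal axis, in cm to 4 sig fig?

Break the section into simple shapes (no overlaps), measuring from the bottom-left corner of the bounding box.
Outer rectangle: 9 × 14, A = 126 cm², y = 7 cm, Ī = 2 058 cm⁴.
Inner void (subtracted): 5.4 × 10.4, A = 56.16 cm², y = 7 cm, Ī = 506.189 cm⁴.
By symmetry the centroid is at mid-height, ȳ = 7 cm.
All pieces are centred on the horizontal centroidal axis, so I = ΣĪ (holes subtracted) = 1551.81 cm⁴.
Radius of gyration: k = √(I/A) = √(1551.81 / 69.84) = 4.71376 cm.

k_x ≈ 4.714 cm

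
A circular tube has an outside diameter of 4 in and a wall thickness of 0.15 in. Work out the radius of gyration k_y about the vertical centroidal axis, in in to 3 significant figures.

Split into non-overlapping primitives; take the origin at the lower-left of the bounding box.
Outer circle: ⌀4, A = 12.566 in², x = 2 in, Ī = 12.566 in⁴.
Bore (subtracted): ⌀3.7, A = 10.752 in², x = 2 in, Ī = 9.1998 in⁴.
By symmetry the centroid is at mid-width, x̄ = 2 in.
All pieces are centred on the vertical centroidal axis, so I = ΣĪ (holes subtracted) = 3.3666 in⁴.
Radius of gyration: k = √(I/A) = √(3.3666 / 1.8143) = 1.3622 in.

k_y ≈ 1.36 in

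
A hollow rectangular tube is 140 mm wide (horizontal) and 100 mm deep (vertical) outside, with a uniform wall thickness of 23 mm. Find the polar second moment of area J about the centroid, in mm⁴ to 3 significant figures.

Treat the section as a set of non-overlapping primitives; coordinates are from the bounding-box lower-left.
Outer rectangle: 140 × 100, A = 14 000 mm², y = 50 mm, Ī = 11 666 667 mm⁴.
Inner void (subtracted): 94 × 54, A = 5 076 mm², y = 50 mm, Ī = 1 233 468 mm⁴.
By symmetry the centroid is at mid-height, ȳ = 50 mm.
All pieces are centred on the centroidal x-axis, so I = ΣĪ (holes subtracted) = 10 433 199 mm⁴.
Repeating about the centroidal y-axis gives I_y = 19 129 039 mm⁴.
Polar second moment: J = I_x + I_y = 29 562 237 mm⁴.

J ≈ 2.96 × 10⁷ mm⁴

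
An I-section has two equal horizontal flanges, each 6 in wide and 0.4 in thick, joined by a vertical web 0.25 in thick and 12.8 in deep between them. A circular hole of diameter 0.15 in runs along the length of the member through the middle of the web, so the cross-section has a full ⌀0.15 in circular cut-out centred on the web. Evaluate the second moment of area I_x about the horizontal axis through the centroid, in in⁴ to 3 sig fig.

I_x ≈ 253 in⁴

Break the section into simple shapes (no overlaps), measuring from the bottom-left corner of the bounding box.
Bottom flange: 6 × 0.4, A = 2.4 in², y = 0.2 in, Ī = 0.032 in⁴.
Web: 0.25 × 12.8, A = 3.2 in², y = 6.8 in, Ī = 43.691 in⁴.
Top flange: 6 × 0.4, A = 2.4 in², y = 13.4 in, Ī = 0.032 in⁴.
Hole (subtracted): ⌀0.15, A = 0.017671 in², y = 6.8 in, Ī = 0.00002485 in⁴.
By symmetry the centroid is at mid-height, ȳ = 6.8 in.
Transfer each piece to the horizontal axis through the centroid using Ī + A·d² with d = y − 6.8:
  bottom flange: d = -6.6 in → contributes +104.58 in⁴
  web: d = 0 in → contributes +43.691 in⁴
  top flange: d = 6.6 in → contributes +104.58 in⁴
  hole: d = 0 in → contributes −0.00002485 in⁴
Total I = 252.84 in⁴.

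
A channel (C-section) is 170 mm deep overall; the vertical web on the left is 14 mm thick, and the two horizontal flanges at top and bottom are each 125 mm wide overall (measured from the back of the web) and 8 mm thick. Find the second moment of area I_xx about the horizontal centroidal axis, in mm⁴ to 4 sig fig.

Treat the section as a set of non-overlapping primitives; coordinates are from the bounding-box lower-left.
Web: 14 × 170, A = 2 380 mm², y = 85 mm, Ī = 5 731 833 mm⁴.
Top flange (beyond web): 111 × 8, A = 888 mm², y = 166 mm, Ī = 4 736 mm⁴.
Bottom flange (beyond web): 111 × 8, A = 888 mm², y = 4 mm, Ī = 4 736 mm⁴.
By symmetry the centroid is at mid-height, ȳ = 85 mm.
Transfer each piece to the horizontal centroidal axis using Ī + A·d² with d = y − 85:
  web: d = 0 mm → contributes +5 731 833 mm⁴
  top flange (beyond web): d = 81 mm → contributes +5 830 904 mm⁴
  bottom flange (beyond web): d = -81 mm → contributes +5 830 904 mm⁴
Total I = 17 393 641 mm⁴.

I_xx ≈ 1.739 × 10⁷ mm⁴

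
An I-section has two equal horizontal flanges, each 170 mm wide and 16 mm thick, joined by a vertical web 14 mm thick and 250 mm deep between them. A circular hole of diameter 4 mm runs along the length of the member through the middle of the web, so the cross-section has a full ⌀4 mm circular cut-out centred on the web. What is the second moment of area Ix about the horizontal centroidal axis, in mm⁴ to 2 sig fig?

Ix ≈ 1.1 × 10⁸ mm⁴

Decompose the section into non-overlapping parts with the origin at the bottom-left of its bounding rectangle.
Bottom flange: 170 × 16, A = 2 720 mm², y = 8 mm, Ī = 58 027 mm⁴.
Web: 14 × 250, A = 3 500 mm², y = 141 mm, Ī = 18 229 167 mm⁴.
Top flange: 170 × 16, A = 2 720 mm², y = 274 mm, Ī = 58 027 mm⁴.
Hole (subtracted): ⌀4, A = 12.57 mm², y = 141 mm, Ī = 12.57 mm⁴.
By symmetry the centroid is at mid-height, ȳ = 141 mm.
Transfer each piece to the horizontal centroidal axis using Ī + A·d² with d = y − 141:
  bottom flange: d = -133 mm → contributes +48 172 107 mm⁴
  web: d = 0 mm → contributes +18 229 167 mm⁴
  top flange: d = 133 mm → contributes +48 172 107 mm⁴
  hole: d = 0 mm → contributes −12.57 mm⁴
Total I = 114 573 367 mm⁴.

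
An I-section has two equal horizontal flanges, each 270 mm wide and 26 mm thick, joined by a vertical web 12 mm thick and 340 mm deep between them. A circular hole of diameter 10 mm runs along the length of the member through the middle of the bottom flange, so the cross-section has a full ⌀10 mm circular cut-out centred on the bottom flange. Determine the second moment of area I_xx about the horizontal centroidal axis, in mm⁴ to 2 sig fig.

I_xx ≈ 5.1 × 10⁸ mm⁴

Break the section into simple shapes (no overlaps), measuring from the bottom-left corner of the bounding box.
Bottom flange: 270 × 26, A = 7 020 mm², y = 13 mm, Ī = 395 460 mm⁴.
Web: 12 × 340, A = 4 080 mm², y = 196 mm, Ī = 39 304 000 mm⁴.
Top flange: 270 × 26, A = 7 020 mm², y = 379 mm, Ī = 395 460 mm⁴.
Hole (subtracted): ⌀10, A = 78.54 mm², y = 13 mm, Ī = 490.9 mm⁴.
Centroid: ȳ = ΣA·y / ΣA = 196.8 mm.
Transfer each piece to the horizontal centroidal axis using Ī + A·d² with d = y − 196.8:
  bottom flange: d = -183.8 mm → contributes +237 539 552 mm⁴
  web: d = -0.7967 mm → contributes +39 306 589 mm⁴
  top flange: d = 182.2 mm → contributes +233 445 838 mm⁴
  hole: d = -183.8 mm → contributes −2 653 661 mm⁴
Total I = 507 638 319 mm⁴.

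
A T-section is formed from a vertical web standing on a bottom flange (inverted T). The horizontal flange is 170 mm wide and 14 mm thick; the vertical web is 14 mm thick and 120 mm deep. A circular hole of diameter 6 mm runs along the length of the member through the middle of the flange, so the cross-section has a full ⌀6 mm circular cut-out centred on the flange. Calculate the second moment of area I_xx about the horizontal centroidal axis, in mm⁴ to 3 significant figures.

Split into non-overlapping primitives; take the origin at the lower-left of the bounding box.
Flange: 170 × 14, A = 2 380 mm², y = 7 mm, Ī = 38 873 mm⁴.
Web: 14 × 120, A = 1 680 mm², y = 74 mm, Ī = 2 016 000 mm⁴.
Hole (subtracted): ⌀6, A = 28.274 mm², y = 7 mm, Ī = 63.617 mm⁴.
Centroid: ȳ = ΣA·y / ΣA = 34.919 mm.
Transfer each piece to the horizontal centroidal axis using Ī + A·d² with d = y − 34.919:
  flange: d = -27.919 mm → contributes +1 893 956 mm⁴
  web: d = 39.081 mm → contributes +4 581 962 mm⁴
  hole: d = -27.919 mm → contributes −22 102 mm⁴
Total I = 6 453 816 mm⁴.

I_xx ≈ 6.45 × 10⁶ mm⁴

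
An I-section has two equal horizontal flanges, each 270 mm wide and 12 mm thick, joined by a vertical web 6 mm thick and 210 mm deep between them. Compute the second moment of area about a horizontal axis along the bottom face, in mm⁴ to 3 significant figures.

Treat the section as a set of non-overlapping primitives; coordinates are from the bounding-box lower-left.
Bottom flange: 270 × 12, A = 3 240 mm², y = 6 mm, Ī = 38 880 mm⁴.
Web: 6 × 210, A = 1 260 mm², y = 117 mm, Ī = 4 630 500 mm⁴.
Top flange: 270 × 12, A = 3 240 mm², y = 228 mm, Ī = 38 880 mm⁴.
Transfer each piece to the base of the section using Ī + A·d² with d = y − 0:
  bottom flange: d = 6 mm → contributes +155 520 mm⁴
  web: d = 117 mm → contributes +21 878 640 mm⁴
  top flange: d = 228 mm → contributes +168 467 040 mm⁴
Total I = 190 501 200 mm⁴.

I_base ≈ 1.91 × 10⁸ mm⁴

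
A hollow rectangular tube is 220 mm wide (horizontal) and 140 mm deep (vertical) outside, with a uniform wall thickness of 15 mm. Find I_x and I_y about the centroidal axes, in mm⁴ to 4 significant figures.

I_x ≈ 2.923 × 10⁷ mm⁴, I_y ≈ 6.135 × 10⁷ mm⁴

Break the section into simple shapes (no overlaps), measuring from the bottom-left corner of the bounding box.
Outer rectangle: 220 × 140, A = 30 800 mm², y = 70 mm, Ī = 50 306 667 mm⁴.
Inner void (subtracted): 190 × 110, A = 20 900 mm², y = 70 mm, Ī = 21 074 167 mm⁴.
By symmetry the centroid is at mid-height, ȳ = 70 mm.
All pieces are centred on the centroidal x-axis, so I = ΣĪ (holes subtracted) = 29 232 500 mm⁴.
Repeating about the centroidal y-axis gives I_y = 61 352 500 mm⁴.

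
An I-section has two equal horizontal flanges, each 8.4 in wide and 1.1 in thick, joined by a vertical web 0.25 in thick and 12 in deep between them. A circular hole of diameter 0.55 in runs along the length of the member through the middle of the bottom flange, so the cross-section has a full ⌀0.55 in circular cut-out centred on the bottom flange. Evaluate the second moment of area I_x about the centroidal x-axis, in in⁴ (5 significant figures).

Break the section into simple shapes (no overlaps), measuring from the bottom-left corner of the bounding box.
Bottom flange: 8.4 × 1.1, A = 9.24 in², y = 0.55 in, Ī = 0.9317 in⁴.
Web: 0.25 × 12, A = 3 in², y = 7.1 in, Ī = 36 in⁴.
Top flange: 8.4 × 1.1, A = 9.24 in², y = 13.65 in, Ī = 0.9317 in⁴.
Hole (subtracted): ⌀0.55, A = 0.2375829 in², y = 0.55 in, Ī = 0.004491803 in⁴.
Centroid: ȳ = ΣA·y / ΣA = 7.173258 in.
Transfer each piece to the centroidal x-axis using Ī + A·d² with d = y − 7.173258:
  bottom flange: d = -6.623258 in → contributes +406.2678 in⁴
  web: d = -0.07325759 in → contributes +36.0161 in⁴
  top flange: d = 6.476742 in → contributes +388.533 in⁴
  hole: d = -6.623258 in → contributes −10.42667 in⁴
Total I = 820.3902 in⁴.

I_x ≈ 820.39 in⁴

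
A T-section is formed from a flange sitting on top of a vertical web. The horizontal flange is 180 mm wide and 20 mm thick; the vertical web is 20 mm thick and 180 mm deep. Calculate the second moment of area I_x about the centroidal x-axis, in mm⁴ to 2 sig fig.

I_x ≈ 2.8 × 10⁷ mm⁴

Decompose the section into non-overlapping parts with the origin at the bottom-left of its bounding rectangle.
Flange: 180 × 20, A = 3 600 mm², y = 190 mm, Ī = 120 000 mm⁴.
Web: 20 × 180, A = 3 600 mm², y = 90 mm, Ī = 9 720 000 mm⁴.
Centroid: ȳ = ΣA·y / ΣA = 140 mm.
Transfer each piece to the centroidal x-axis using Ī + A·d² with d = y − 140:
  flange: d = 50 mm → contributes +9 120 000 mm⁴
  web: d = -50 mm → contributes +18 720 000 mm⁴
Total I = 27 840 000 mm⁴.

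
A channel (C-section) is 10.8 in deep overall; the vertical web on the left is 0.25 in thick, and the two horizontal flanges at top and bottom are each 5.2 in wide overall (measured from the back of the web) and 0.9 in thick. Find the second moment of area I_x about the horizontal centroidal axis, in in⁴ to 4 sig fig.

Break the section into simple shapes (no overlaps), measuring from the bottom-left corner of the bounding box.
Web: 0.25 × 10.8, A = 2.7 in², y = 5.4 in, Ī = 26.244 in⁴.
Top flange (beyond web): 4.95 × 0.9, A = 4.455 in², y = 10.35 in, Ī = 0.300713 in⁴.
Bottom flange (beyond web): 4.95 × 0.9, A = 4.455 in², y = 0.45 in, Ī = 0.300713 in⁴.
By symmetry the centroid is at mid-height, ȳ = 5.4 in.
Transfer each piece to the horizontal centroidal axis using Ī + A·d² with d = y − 5.4:
  web: d = 0 in → contributes +26.244 in⁴
  top flange (beyond web): d = 4.95 in → contributes +109.459 in⁴
  bottom flange (beyond web): d = -4.95 in → contributes +109.459 in⁴
Total I = 245.163 in⁴.

I_x ≈ 245.2 in⁴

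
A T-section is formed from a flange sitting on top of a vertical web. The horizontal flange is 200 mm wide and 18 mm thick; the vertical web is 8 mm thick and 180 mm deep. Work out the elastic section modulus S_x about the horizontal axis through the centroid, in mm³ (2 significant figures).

Break the section into simple shapes (no overlaps), measuring from the bottom-left corner of the bounding box.
Flange: 200 × 18, A = 3 600 mm², y = 189 mm, Ī = 97 200 mm⁴.
Web: 8 × 180, A = 1 440 mm², y = 90 mm, Ī = 3 888 000 mm⁴.
Centroid: ȳ = ΣA·y / ΣA = 160.7 mm.
Transfer each piece to the horizontal axis through the centroid using Ī + A·d² with d = y − 160.7:
  flange: d = 28.29 mm → contributes +2 977 494 mm⁴
  web: d = -70.71 mm → contributes +11 088 735 mm⁴
Total I = 14 066 229 mm⁴.
Extreme fibre distance c = 160.7 mm; S = I/c = 87 523 mm³.

S_x ≈ 8.8 × 10⁴ mm³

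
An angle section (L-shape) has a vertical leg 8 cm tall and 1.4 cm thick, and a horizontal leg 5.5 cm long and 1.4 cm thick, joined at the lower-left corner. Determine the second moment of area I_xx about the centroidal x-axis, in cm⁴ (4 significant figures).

Split into non-overlapping primitives; take the origin at the lower-left of the bounding box.
Vertical leg: 1.4 × 8, A = 11.2 cm², y = 4 cm, Ī = 59.7333 cm⁴.
Horizontal leg (remainder): 4.1 × 1.4, A = 5.74 cm², y = 0.7 cm, Ī = 0.937533 cm⁴.
Centroid: ȳ = ΣA·y / ΣA = 2.88182 cm.
Transfer each piece to the centroidal x-axis using Ī + A·d² with d = y − 2.88182:
  vertical leg: d = 1.11818 cm → contributes +73.737 cm⁴
  horizontal leg (remainder): d = -2.18182 cm → contributes +28.2618 cm⁴
Total I = 101.999 cm⁴.

I_xx ≈ 102.0 cm⁴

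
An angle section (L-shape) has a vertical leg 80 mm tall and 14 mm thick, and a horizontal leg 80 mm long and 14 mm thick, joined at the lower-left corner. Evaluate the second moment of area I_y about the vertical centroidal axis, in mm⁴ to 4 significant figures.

I_y ≈ 1.164 × 10⁶ mm⁴

Decompose the section into non-overlapping parts with the origin at the bottom-left of its bounding rectangle.
Vertical leg: 14 × 80, A = 1 120 mm², x = 7 mm, Ī = 18293.3 mm⁴.
Horizontal leg (remainder): 66 × 14, A = 924 mm², x = 47 mm, Ī = 335 412 mm⁴.
Centroid: x̄ = ΣA·x / ΣA = 25.0822 mm.
Transfer each piece to the vertical centroidal axis using Ī + A·d² with d = x − 25.0822:
  vertical leg: d = -18.0822 mm → contributes +384 495 mm⁴
  horizontal leg (remainder): d = 21.9178 mm → contributes +779 293 mm⁴
Total I = 1 163 788 mm⁴.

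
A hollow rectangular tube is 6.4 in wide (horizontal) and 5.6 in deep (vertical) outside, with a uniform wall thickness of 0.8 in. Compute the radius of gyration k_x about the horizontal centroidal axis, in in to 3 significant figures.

Decompose the section into non-overlapping parts with the origin at the bottom-left of its bounding rectangle.
Outer rectangle: 6.4 × 5.6, A = 35.84 in², y = 2.8 in, Ī = 93.662 in⁴.
Inner void (subtracted): 4.8 × 4, A = 19.2 in², y = 2.8 in, Ī = 25.6 in⁴.
By symmetry the centroid is at mid-height, ȳ = 2.8 in.
All pieces are centred on the horizontal centroidal axis, so I = ΣĪ (holes subtracted) = 68.062 in⁴.
Radius of gyration: k = √(I/A) = √(68.062 / 16.64) = 2.0224 in.

k_x ≈ 2.02 in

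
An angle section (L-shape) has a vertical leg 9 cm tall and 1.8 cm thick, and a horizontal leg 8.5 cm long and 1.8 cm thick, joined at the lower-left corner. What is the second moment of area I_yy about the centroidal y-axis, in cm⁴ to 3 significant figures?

Break the section into simple shapes (no overlaps), measuring from the bottom-left corner of the bounding box.
Vertical leg: 1.8 × 9, A = 16.2 cm², x = 0.9 cm, Ī = 4.374 cm⁴.
Horizontal leg (remainder): 6.7 × 1.8, A = 12.06 cm², x = 5.15 cm, Ī = 45.114 cm⁴.
Centroid: x̄ = ΣA·x / ΣA = 2.7137 cm.
Transfer each piece to the centroidal y-axis using Ī + A·d² with d = x − 2.7137:
  vertical leg: d = -1.8137 cm → contributes +57.664 cm⁴
  horizontal leg (remainder): d = 2.4363 cm → contributes +116.7 cm⁴
Total I = 174.36 cm⁴.

I_yy ≈ 174 cm⁴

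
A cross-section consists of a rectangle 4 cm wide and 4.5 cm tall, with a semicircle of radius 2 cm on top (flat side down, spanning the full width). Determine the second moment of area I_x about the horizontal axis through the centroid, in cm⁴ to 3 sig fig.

I_x ≈ 76.9 cm⁴

Split into non-overlapping primitives; take the origin at the lower-left of the bounding box.
Rectangular body: 4 × 4.5, A = 18 cm², y = 2.25 cm, Ī = 30.375 cm⁴.
Semicircular cap: semicircle r = 2, A = 6.2832 cm², y = 5.3488 cm, Ī = 1.7561 cm⁴.
Centroid: ȳ = ΣA·y / ΣA = 3.0518 cm.
Transfer each piece to the horizontal axis through the centroid using Ī + A·d² with d = y − 3.0518:
  rectangular body: d = -0.80181 cm → contributes +41.947 cm⁴
  semicircular cap: d = 2.297 cm → contributes +34.908 cm⁴
Total I = 76.855 cm⁴.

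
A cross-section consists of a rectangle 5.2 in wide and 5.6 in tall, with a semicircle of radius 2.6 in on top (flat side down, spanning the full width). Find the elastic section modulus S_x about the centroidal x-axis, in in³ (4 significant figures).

Treat the section as a set of non-overlapping primitives; coordinates are from the bounding-box lower-left.
Rectangular body: 5.2 × 5.6, A = 29.12 in², y = 2.8 in, Ī = 76.1003 in⁴.
Semicircular cap: semicircle r = 2.6, A = 10.6186 in², y = 6.70347 in, Ī = 5.01563 in⁴.
Centroid: ȳ = ΣA·y / ΣA = 3.84305 in.
Transfer each piece to the centroidal x-axis using Ī + A·d² with d = y − 3.84305:
  rectangular body: d = -1.04305 in → contributes +107.782 in⁴
  semicircular cap: d = 2.86042 in → contributes +91.8971 in⁴
Total I = 199.679 in⁴.
Extreme fibre distance c = 4.35695 in; S = I/c = 45.8299 in³.

S_x ≈ 45.83 in³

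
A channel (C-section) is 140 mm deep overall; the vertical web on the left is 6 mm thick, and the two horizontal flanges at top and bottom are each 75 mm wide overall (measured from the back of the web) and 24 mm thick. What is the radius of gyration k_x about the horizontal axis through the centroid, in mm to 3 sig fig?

Treat the section as a set of non-overlapping primitives; coordinates are from the bounding-box lower-left.
Web: 6 × 140, A = 840 mm², y = 70 mm, Ī = 1 372 000 mm⁴.
Top flange (beyond web): 69 × 24, A = 1 656 mm², y = 128 mm, Ī = 79 488 mm⁴.
Bottom flange (beyond web): 69 × 24, A = 1 656 mm², y = 12 mm, Ī = 79 488 mm⁴.
By symmetry the centroid is at mid-height, ȳ = 70 mm.
Transfer each piece to the horizontal axis through the centroid using Ī + A·d² with d = y − 70:
  web: d = 0 mm → contributes +1 372 000 mm⁴
  top flange (beyond web): d = 58 mm → contributes +5 650 272 mm⁴
  bottom flange (beyond web): d = -58 mm → contributes +5 650 272 mm⁴
Total I = 12 672 544 mm⁴.
Radius of gyration: k = √(I/A) = √(12 672 544 / 4 152) = 55.246 mm.

k_x ≈ 55.2 mm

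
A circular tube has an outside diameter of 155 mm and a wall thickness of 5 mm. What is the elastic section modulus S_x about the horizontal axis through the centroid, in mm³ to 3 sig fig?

S_x ≈ 8.56 × 10⁴ mm³

Break the section into simple shapes (no overlaps), measuring from the bottom-left corner of the bounding box.
Outer circle: ⌀155, A = 18 869 mm², y = 77.5 mm, Ī = 28 333 269 mm⁴.
Bore (subtracted): ⌀145, A = 16 513 mm², y = 77.5 mm, Ī = 21 699 109 mm⁴.
By symmetry the centroid is at mid-height, ȳ = 77.5 mm.
All pieces are centred on the horizontal axis through the centroid, so I = ΣĪ (holes subtracted) = 6 634 160 mm⁴.
Extreme fibre distance c = 77.5 mm; S = I/c = 85 602 mm³.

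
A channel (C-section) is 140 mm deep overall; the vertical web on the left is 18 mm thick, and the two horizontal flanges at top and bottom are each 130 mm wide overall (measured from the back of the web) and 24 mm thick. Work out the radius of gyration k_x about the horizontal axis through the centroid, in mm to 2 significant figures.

Decompose the section into non-overlapping parts with the origin at the bottom-left of its bounding rectangle.
Web: 18 × 140, A = 2 520 mm², y = 70 mm, Ī = 4 116 000 mm⁴.
Top flange (beyond web): 112 × 24, A = 2 688 mm², y = 128 mm, Ī = 129 024 mm⁴.
Bottom flange (beyond web): 112 × 24, A = 2 688 mm², y = 12 mm, Ī = 129 024 mm⁴.
By symmetry the centroid is at mid-height, ȳ = 70 mm.
Transfer each piece to the horizontal axis through the centroid using Ī + A·d² with d = y − 70:
  web: d = 0 mm → contributes +4 116 000 mm⁴
  top flange (beyond web): d = 58 mm → contributes +9 171 456 mm⁴
  bottom flange (beyond web): d = -58 mm → contributes +9 171 456 mm⁴
Total I = 22 458 912 mm⁴.
Radius of gyration: k = √(I/A) = √(22 458 912 / 7 896) = 53.33 mm.

k_x ≈ 53 mm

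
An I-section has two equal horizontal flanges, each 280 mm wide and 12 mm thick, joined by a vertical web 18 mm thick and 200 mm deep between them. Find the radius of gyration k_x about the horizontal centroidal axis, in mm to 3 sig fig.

Break the section into simple shapes (no overlaps), measuring from the bottom-left corner of the bounding box.
Bottom flange: 280 × 12, A = 3 360 mm², y = 6 mm, Ī = 40 320 mm⁴.
Web: 18 × 200, A = 3 600 mm², y = 112 mm, Ī = 12 000 000 mm⁴.
Top flange: 280 × 12, A = 3 360 mm², y = 218 mm, Ī = 40 320 mm⁴.
By symmetry the centroid is at mid-height, ȳ = 112 mm.
Transfer each piece to the horizontal centroidal axis using Ī + A·d² with d = y − 112:
  bottom flange: d = -106 mm → contributes +37 793 280 mm⁴
  web: d = 0 mm → contributes +12 000 000 mm⁴
  top flange: d = 106 mm → contributes +37 793 280 mm⁴
Total I = 87 586 560 mm⁴.
Radius of gyration: k = √(I/A) = √(87 586 560 / 10 320) = 92.125 mm.

k_x ≈ 92.1 mm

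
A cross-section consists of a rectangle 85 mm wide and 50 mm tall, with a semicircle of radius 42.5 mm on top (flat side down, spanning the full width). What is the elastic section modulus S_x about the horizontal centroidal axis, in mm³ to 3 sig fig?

S_x ≈ 8.74 × 10⁴ mm³

Split into non-overlapping primitives; take the origin at the lower-left of the bounding box.
Rectangular body: 85 × 50, A = 4 250 mm², y = 25 mm, Ī = 885 417 mm⁴.
Semicircular cap: semicircle r = 42.5, A = 2837.3 mm², y = 68.038 mm, Ī = 358 086 mm⁴.
Centroid: ȳ = ΣA·y / ΣA = 42.229 mm.
Transfer each piece to the horizontal centroidal axis using Ī + A·d² with d = y − 42.229:
  rectangular body: d = -17.229 mm → contributes +2 147 024 mm⁴
  semicircular cap: d = 25.808 mm → contributes +2 247 884 mm⁴
Total I = 4 394 908 mm⁴.
Extreme fibre distance c = 50.271 mm; S = I/c = 87 425 mm³.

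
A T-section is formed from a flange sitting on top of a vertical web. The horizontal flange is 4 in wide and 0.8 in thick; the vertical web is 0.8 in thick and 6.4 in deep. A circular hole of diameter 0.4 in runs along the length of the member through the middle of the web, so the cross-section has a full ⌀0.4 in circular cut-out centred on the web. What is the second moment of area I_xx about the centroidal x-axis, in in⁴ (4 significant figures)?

Split into non-overlapping primitives; take the origin at the lower-left of the bounding box.
Flange: 4 × 0.8, A = 3.2 in², y = 6.8 in, Ī = 0.170667 in⁴.
Web: 0.8 × 6.4, A = 5.12 in², y = 3.2 in, Ī = 17.4763 in⁴.
Hole (subtracted): ⌀0.4, A = 0.125664 in², y = 3.2 in, Ī = 0.00125664 in⁴.
Centroid: ȳ = ΣA·y / ΣA = 4.60585 in.
Transfer each piece to the centroidal x-axis using Ī + A·d² with d = y − 4.60585:
  flange: d = 2.19415 in → contributes +15.5764 in⁴
  web: d = -1.40585 in → contributes +27.5955 in⁴
  hole: d = -1.40585 in → contributes −0.24962 in⁴
Total I = 42.9223 in⁴.

I_xx ≈ 42.92 in⁴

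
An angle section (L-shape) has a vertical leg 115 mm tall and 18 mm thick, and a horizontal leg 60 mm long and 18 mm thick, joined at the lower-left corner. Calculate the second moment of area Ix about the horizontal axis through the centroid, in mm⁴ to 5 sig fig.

Break the section into simple shapes (no overlaps), measuring from the bottom-left corner of the bounding box.
Vertical leg: 18 × 115, A = 2 070 mm², y = 57.5 mm, Ī = 2 281 313 mm⁴.
Horizontal leg (remainder): 42 × 18, A = 756 mm², y = 9 mm, Ī = 20 412 mm⁴.
Centroid: ȳ = ΣA·y / ΣA = 44.52548 mm.
Transfer each piece to the horizontal axis through the centroid using Ī + A·d² with d = y − 44.52548:
  vertical leg: d = 12.97452 mm → contributes +2 629 773 mm⁴
  horizontal leg (remainder): d = -35.52548 mm → contributes +974 529 mm⁴
Total I = 3 604 302 mm⁴.

Ix ≈ 3.6043 × 10⁶ mm⁴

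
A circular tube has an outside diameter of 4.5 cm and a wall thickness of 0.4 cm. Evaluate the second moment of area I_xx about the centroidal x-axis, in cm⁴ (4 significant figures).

Decompose the section into non-overlapping parts with the origin at the bottom-left of its bounding rectangle.
Outer circle: ⌀4.5, A = 15.9043 cm², y = 2.25 cm, Ī = 20.1289 cm⁴.
Bore (subtracted): ⌀3.7, A = 10.7521 cm², y = 2.25 cm, Ī = 9.19977 cm⁴.
By symmetry the centroid is at mid-height, ȳ = 2.25 cm.
All pieces are centred on the centroidal x-axis, so I = ΣĪ (holes subtracted) = 10.9291 cm⁴.

I_xx ≈ 10.93 cm⁴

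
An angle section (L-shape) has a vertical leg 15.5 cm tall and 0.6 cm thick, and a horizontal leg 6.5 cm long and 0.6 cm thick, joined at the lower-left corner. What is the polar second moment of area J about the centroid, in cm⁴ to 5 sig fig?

J ≈ 366.24 cm⁴

Treat the section as a set of non-overlapping primitives; coordinates are from the bounding-box lower-left.
Vertical leg: 0.6 × 15.5, A = 9.3 cm², y = 7.75 cm, Ī = 186.1938 cm⁴.
Horizontal leg (remainder): 5.9 × 0.6, A = 3.54 cm², y = 0.3 cm, Ī = 0.1062 cm⁴.
Centroid: ȳ = ΣA·y / ΣA = 5.696028 cm.
Transfer each piece to the centroidal x-axis using Ī + A·d² with d = y − 5.696028:
  vertical leg: d = 2.053972 cm → contributes +225.4286 cm⁴
  horizontal leg (remainder): d = -5.396028 cm → contributes +103.1808 cm⁴
Total I = 328.6094 cm⁴.
For the y-axis: x̄ = 1.196028 cm.
Repeating about the centroidal y-axis gives I_y = 37.6304 cm⁴.
Polar second moment: J = I_x + I_y = 366.2398 cm⁴.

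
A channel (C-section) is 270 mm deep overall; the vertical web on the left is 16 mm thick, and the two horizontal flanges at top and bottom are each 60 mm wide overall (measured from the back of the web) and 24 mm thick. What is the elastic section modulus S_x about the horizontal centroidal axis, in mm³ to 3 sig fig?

S_x ≈ 4.32 × 10⁵ mm³

Treat the section as a set of non-overlapping primitives; coordinates are from the bounding-box lower-left.
Web: 16 × 270, A = 4 320 mm², y = 135 mm, Ī = 26 244 000 mm⁴.
Top flange (beyond web): 44 × 24, A = 1 056 mm², y = 258 mm, Ī = 50 688 mm⁴.
Bottom flange (beyond web): 44 × 24, A = 1 056 mm², y = 12 mm, Ī = 50 688 mm⁴.
By symmetry the centroid is at mid-height, ȳ = 135 mm.
Transfer each piece to the horizontal centroidal axis using Ī + A·d² with d = y − 135:
  web: d = 0 mm → contributes +26 244 000 mm⁴
  top flange (beyond web): d = 123 mm → contributes +16 026 912 mm⁴
  bottom flange (beyond web): d = -123 mm → contributes +16 026 912 mm⁴
Total I = 58 297 824 mm⁴.
Extreme fibre distance c = 135 mm; S = I/c = 431 836 mm³.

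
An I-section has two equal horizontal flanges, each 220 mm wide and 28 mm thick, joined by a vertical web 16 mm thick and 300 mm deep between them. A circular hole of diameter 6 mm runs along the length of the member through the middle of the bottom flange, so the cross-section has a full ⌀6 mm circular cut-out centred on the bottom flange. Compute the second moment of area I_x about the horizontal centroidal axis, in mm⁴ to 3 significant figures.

I_x ≈ 3.67 × 10⁸ mm⁴

Decompose the section into non-overlapping parts with the origin at the bottom-left of its bounding rectangle.
Bottom flange: 220 × 28, A = 6 160 mm², y = 14 mm, Ī = 402 453 mm⁴.
Web: 16 × 300, A = 4 800 mm², y = 178 mm, Ī = 36 000 000 mm⁴.
Top flange: 220 × 28, A = 6 160 mm², y = 342 mm, Ī = 402 453 mm⁴.
Hole (subtracted): ⌀6, A = 28.274 mm², y = 14 mm, Ī = 63.617 mm⁴.
Centroid: ȳ = ΣA·y / ΣA = 178.27 mm.
Transfer each piece to the horizontal centroidal axis using Ī + A·d² with d = y − 178.27:
  bottom flange: d = -164.27 mm → contributes +166 630 424 mm⁴
  web: d = -0.2713 mm → contributes +36 000 353 mm⁴
  top flange: d = 163.73 mm → contributes +165 534 110 mm⁴
  hole: d = -164.27 mm → contributes −763 048 mm⁴
Total I = 367 401 839 mm⁴.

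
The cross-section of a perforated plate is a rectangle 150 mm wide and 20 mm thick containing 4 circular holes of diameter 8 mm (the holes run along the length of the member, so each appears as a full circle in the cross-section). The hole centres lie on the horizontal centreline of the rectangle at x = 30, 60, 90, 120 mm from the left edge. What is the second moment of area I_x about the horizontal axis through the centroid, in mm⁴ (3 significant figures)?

I_x ≈ 9.92 × 10⁴ mm⁴

Treat the section as a set of non-overlapping primitives; coordinates are from the bounding-box lower-left.
Plate: 150 × 20, A = 3 000 mm², y = 10 mm, Ī = 100 000 mm⁴.
Hole 1 (subtracted): ⌀8, A = 50.265 mm², y = 10 mm, Ī = 201.06 mm⁴.
Hole 2 (subtracted): ⌀8, A = 50.265 mm², y = 10 mm, Ī = 201.06 mm⁴.
Hole 3 (subtracted): ⌀8, A = 50.265 mm², y = 10 mm, Ī = 201.06 mm⁴.
Hole 4 (subtracted): ⌀8, A = 50.265 mm², y = 10 mm, Ī = 201.06 mm⁴.
By symmetry the centroid is at mid-height, ȳ = 10 mm.
All pieces are centred on the horizontal axis through the centroid, so I = ΣĪ (holes subtracted) = 99 196 mm⁴.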